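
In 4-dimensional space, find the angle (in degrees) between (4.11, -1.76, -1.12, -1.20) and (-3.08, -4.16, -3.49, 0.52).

With u = (4.11, -1.76, -1.12, -1.20), v = (-3.08, -4.16, -3.49, 0.52):
u·v = 4.11·(-3.08) + (-1.76)·(-4.16) + (-1.12)·(-3.49) + (-1.2)·0.52 = (-12.6588) + 7.3216 + 3.9088 + (-0.624) = -2.0524.
|u| = √(4.11² + (-1.76)² + (-1.12)² + (-1.2)²) = √(16.8921 + 3.0976 + 1.2544 + 1.44) = √22.6841, |v| = √((-3.08)² + (-4.16)² + (-3.49)² + 0.52²) = √(9.4864 + 17.3056 + 12.1801 + 0.2704) = √39.2425.
cos θ = (u·v)/(|u||v|) = -2.0524/(√22.6841·√39.2425) ≈ -0.06879
θ = arccos(-0.06879) ≈ 93.94°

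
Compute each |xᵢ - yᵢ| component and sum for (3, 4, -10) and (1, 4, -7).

Σ|x_i - y_i| = |3 - 1| + |4 - 4| + |-10 - (-7)| = 2 + 0 + 3 = 5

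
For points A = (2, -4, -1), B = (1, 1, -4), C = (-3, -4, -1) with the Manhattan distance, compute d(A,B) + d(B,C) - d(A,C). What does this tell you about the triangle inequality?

d(A,B) = 1 + 5 + 3 = 9, d(B,C) = 4 + 5 + 3 = 12, d(A,C) = 5 + 0 + 0 = 5.
d(A,B) + d(B,C) - d(A,C) = 9 + 12 - 5 = 21 - 5 = 16. This is ≥ 0, so the triangle inequality holds for these points.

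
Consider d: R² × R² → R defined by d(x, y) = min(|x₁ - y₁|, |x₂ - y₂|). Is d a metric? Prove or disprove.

No. d fails identity of indiscernibles: take x = (-5, 0) and y = (-5, 8). Then d(x,y) = min(|-5 - (-5)|, |0 - 8|) = min(0, 8) = 0, yet x ≠ y.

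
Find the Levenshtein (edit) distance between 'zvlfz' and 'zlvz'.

Let D[i][j] be the edit distance between the first i characters of 'zvlfz' and the first j characters of 'zlvz', with D[i][0] = i, D[0][j] = j, and D[i][j] = D[i-1][j-1] if the characters match, else 1 + min(D[i-1][j], D[i][j-1], D[i-1][j-1]). Filling the table (rows: prefixes of 'zvlfz', columns: prefixes of 'zlvz'):
     ε  z  l  v  z
  ε  0  1  2  3  4
  z  1  0  1  2  3
  v  2  1  1  1  2
  l  3  2  1  2  2
  f  4  3  2  2  3
  z  5  4  3  3  2
The bottom-right entry gives D[5][4] = 2, so no sequence of fewer than 2 edits works. Backtracking through the table gives one optimal edit sequence (2 edits):
  zvlfz → zlfz (del v @2)
  zlfz → zlvz (sub f→v @3)
Edit distance = 2.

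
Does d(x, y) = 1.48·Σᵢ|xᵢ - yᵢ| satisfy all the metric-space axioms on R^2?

Yes. The L1 (Manhattan) norm induces a metric on R^2, and multiplying a metric by a positive constant 1.48 > 0 preserves all four axioms: non-negativity (1.48·||x-y|| ≥ 0), identity (1.48·||x-y|| = 0 ⟺ ||x-y|| = 0 ⟺ x = y), symmetry (||x-y|| = ||y-x||), and the triangle inequality (1.48·||x-z|| ≤ 1.48·||x-y|| + 1.48·||y-z||). So d is a metric.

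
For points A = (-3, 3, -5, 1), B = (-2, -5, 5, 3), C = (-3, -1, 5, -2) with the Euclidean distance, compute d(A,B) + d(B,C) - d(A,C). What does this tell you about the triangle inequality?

d(A,B) = √(1² + 8² + 10² + 2²) = √169 = 13, d(B,C) = √(1² + 4² + 0² + 5²) = √42 ≈ 6.4807, d(A,C) = √(0² + 4² + 10² + 3²) = √125 ≈ 11.1803.
d(A,B) + d(B,C) - d(A,C) = 13 + 6.4807 - 11.1803 = 19.4807 - 11.1803 = 8.3004 (to 4 decimal places). This is ≥ 0, so the triangle inequality holds for these points.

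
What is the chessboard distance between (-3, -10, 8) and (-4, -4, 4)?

max(|x_i - y_i|) = max(|-3 - (-4)|, |-10 - (-4)|, |8 - 4|) = max(1, 6, 4) = 6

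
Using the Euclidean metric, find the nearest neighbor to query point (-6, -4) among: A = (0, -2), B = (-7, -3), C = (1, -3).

Distances: d(A) ≈ 6.3246, d(B) ≈ 1.4142, d(C) ≈ 7.0711. Nearest: B = (-7, -3) with distance 1.4142.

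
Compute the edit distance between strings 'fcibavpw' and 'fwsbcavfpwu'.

Let D[i][j] be the edit distance between the first i characters of 'fcibavpw' and the first j characters of 'fwsbcavfpwu', with D[i][0] = i, D[0][j] = j, and D[i][j] = D[i-1][j-1] if the characters match, else 1 + min(D[i-1][j], D[i][j-1], D[i-1][j-1]). Filling the table (rows: prefixes of 'fcibavpw', columns: prefixes of 'fwsbcavfpwu'):
     ε  f  w  s  b  c  a  v  f  p  w  u
  ε  0  1  2  3  4  5  6  7  8  9 10 11
  f  1  0  1  2  3  4  5  6  7  8  9 10
  c  2  1  1  2  3  3  4  5  6  7  8  9
  i  3  2  2  2  3  4  4  5  6  7  8  9
  b  4  3  3  3  2  3  4  5  6  7  8  9
  a  5  4  4  4  3  3  3  4  5  6  7  8
  v  6  5  5  5  4  4  4  3  4  5  6  7
  p  7  6  6  6  5  5  5  4  4  4  5  6
  w  8  7  6  7  6  6  6  5  5  5  4  5
The bottom-right entry gives D[8][11] = 5, so no sequence of fewer than 5 edits works. Backtracking through the table gives one optimal edit sequence (5 edits):
  fcibavpw → fwibavpw (sub c→w @2)
  fwibavpw → fwsbavpw (sub i→s @3)
  fwsbavpw → fwsbcavpw (ins c @5)
  fwsbcavpw → fwsbcavfpw (ins f @8)
  fwsbcavfpw → fwsbcavfpwu (ins u @11)
Edit distance = 5.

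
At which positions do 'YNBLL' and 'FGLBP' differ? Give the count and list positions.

Differing positions: 1, 2, 3, 4, 5. Hamming distance = 5.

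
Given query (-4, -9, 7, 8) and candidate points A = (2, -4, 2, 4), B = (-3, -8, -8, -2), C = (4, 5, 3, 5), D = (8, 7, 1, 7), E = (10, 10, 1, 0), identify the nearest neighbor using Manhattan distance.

Distances: d(A) = 20, d(B) = 27, d(C) = 29, d(D) = 35, d(E) = 47. Nearest: A = (2, -4, 2, 4) with distance 20.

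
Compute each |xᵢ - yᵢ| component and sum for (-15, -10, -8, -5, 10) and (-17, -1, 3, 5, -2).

Σ|x_i - y_i| = |-15 - (-17)| + |-10 - (-1)| + |-8 - 3| + |-5 - 5| + |10 - (-2)| = 2 + 9 + 11 + 10 + 12 = 44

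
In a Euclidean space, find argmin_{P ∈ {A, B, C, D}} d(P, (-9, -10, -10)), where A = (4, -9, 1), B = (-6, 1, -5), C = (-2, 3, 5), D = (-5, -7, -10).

Distances: d(A) ≈ 17.0587, d(B) ≈ 12.4499, d(C) ≈ 21.0476, d(D) = 5. Nearest: D = (-5, -7, -10) with distance 5.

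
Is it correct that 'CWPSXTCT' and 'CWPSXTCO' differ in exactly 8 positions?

Differing positions: 8. Hamming distance = 1, so the claim that d_H = 8 is false.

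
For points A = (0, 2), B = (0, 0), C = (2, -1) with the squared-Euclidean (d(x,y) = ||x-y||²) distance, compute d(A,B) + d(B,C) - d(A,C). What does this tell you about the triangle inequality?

d(A,B) = 0² + 2² = 4, d(B,C) = 2² + 1² = 5, d(A,C) = 2² + 3² = 13.
d(A,B) + d(B,C) - d(A,C) = 4 + 5 - 13 = 9 - 13 = -4. This is < 0, so the triangle inequality FAILS for these points (squared-Euclidean is not a metric).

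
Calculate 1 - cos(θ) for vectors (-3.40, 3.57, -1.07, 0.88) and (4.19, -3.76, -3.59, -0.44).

With u = (-3.40, 3.57, -1.07, 0.88), v = (4.19, -3.76, -3.59, -0.44):
u·v = (-3.4)·4.19 + 3.57·(-3.76) + (-1.07)·(-3.59) + 0.88·(-0.44) = (-14.246) + (-13.4232) + 3.8413 + (-0.3872) = -24.2151.
|u| = √((-3.4)² + 3.57² + (-1.07)² + 0.88²) = √(11.56 + 12.7449 + 1.1449 + 0.7744) = √26.2242, |v| = √(4.19² + (-3.76)² + (-3.59)² + (-0.44)²) = √(17.5561 + 14.1376 + 12.8881 + 0.1936) = √44.7754.
cos θ = (u·v)/(|u||v|) = -24.2151/(√26.2242·√44.7754) ≈ -0.7067
Cosine distance = 1 - cos θ ≈ 1 - (-0.7067) = 1.7067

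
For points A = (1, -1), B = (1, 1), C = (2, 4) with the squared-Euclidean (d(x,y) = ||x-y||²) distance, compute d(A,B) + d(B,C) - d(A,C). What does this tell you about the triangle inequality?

d(A,B) = 0² + 2² = 4, d(B,C) = 1² + 3² = 10, d(A,C) = 1² + 5² = 26.
d(A,B) + d(B,C) - d(A,C) = 4 + 10 - 26 = 14 - 26 = -12. This is < 0, so the triangle inequality FAILS for these points (squared-Euclidean is not a metric).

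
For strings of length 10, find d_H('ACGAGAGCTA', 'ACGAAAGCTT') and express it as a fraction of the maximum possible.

Differing positions: 5, 10. Hamming distance = 2. The maximum possible Hamming distance for length-10 strings is 10, so d_H/10 = 2/10 = 0.2.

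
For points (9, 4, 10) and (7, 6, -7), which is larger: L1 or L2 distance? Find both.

L1 = |9 - 7| + |4 - 6| + |10 - (-7)| = 2 + 2 + 17 = 21
L2 = √(2² + 2² + 17²) = √297 ≈ 17.2337
L1 ≥ L2 always (equality iff movement is along one axis); L1 > L2 here.
Ratio L1/L2 = 21/√297 ≈ 1.2185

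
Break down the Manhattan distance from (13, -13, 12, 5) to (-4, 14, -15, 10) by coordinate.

Σ|x_i - y_i| = |13 - (-4)| + |-13 - 14| + |12 - (-15)| + |5 - 10| = 17 + 27 + 27 + 5 = 76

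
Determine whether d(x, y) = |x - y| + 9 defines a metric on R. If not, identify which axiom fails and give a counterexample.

No. d fails identity of indiscernibles (specifically d(x,x) = 0): d(-2, -2) = |-2 - (-2)| + 9 = 0 + 9 = 9 ≠ 0.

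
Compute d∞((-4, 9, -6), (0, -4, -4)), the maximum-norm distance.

max(|x_i - y_i|) = max(|-4 - 0|, |9 - (-4)|, |-6 - (-4)|) = max(4, 13, 2) = 13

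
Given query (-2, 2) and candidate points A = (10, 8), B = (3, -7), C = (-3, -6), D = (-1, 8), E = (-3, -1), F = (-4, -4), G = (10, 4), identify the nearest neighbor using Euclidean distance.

Distances: d(A) ≈ 13.4164, d(B) ≈ 10.2956, d(C) ≈ 8.0623, d(D) ≈ 6.0828, d(E) ≈ 3.1623, d(F) ≈ 6.3246, d(G) ≈ 12.1655. Nearest: E = (-3, -1) with distance 3.1623.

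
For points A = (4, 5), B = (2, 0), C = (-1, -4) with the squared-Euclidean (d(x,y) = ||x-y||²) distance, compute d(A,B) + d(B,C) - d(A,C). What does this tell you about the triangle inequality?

d(A,B) = 2² + 5² = 29, d(B,C) = 3² + 4² = 25, d(A,C) = 5² + 9² = 106.
d(A,B) + d(B,C) - d(A,C) = 29 + 25 - 106 = 54 - 106 = -52. This is < 0, so the triangle inequality FAILS for these points (squared-Euclidean is not a metric).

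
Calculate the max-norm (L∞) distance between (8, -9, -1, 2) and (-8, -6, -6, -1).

max(|x_i - y_i|) = max(|8 - (-8)|, |-9 - (-6)|, |-1 - (-6)|, |2 - (-1)|) = max(16, 3, 5, 3) = 16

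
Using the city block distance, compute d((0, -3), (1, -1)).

Σ|x_i - y_i| = |0 - 1| + |-3 - (-1)| = 1 + 2 = 3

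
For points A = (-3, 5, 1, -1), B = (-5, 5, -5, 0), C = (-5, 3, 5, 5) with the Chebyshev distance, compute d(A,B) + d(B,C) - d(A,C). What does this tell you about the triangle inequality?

d(A,B) = max(2, 0, 6, 1) = 6, d(B,C) = max(0, 2, 10, 5) = 10, d(A,C) = max(2, 2, 4, 6) = 6.
d(A,B) + d(B,C) - d(A,C) = 6 + 10 - 6 = 16 - 6 = 10. This is ≥ 0, so the triangle inequality holds for these points.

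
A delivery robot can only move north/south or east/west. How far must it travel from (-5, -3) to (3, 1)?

Σ|x_i - y_i| = |-5 - 3| + |-3 - 1| = 8 + 4 = 12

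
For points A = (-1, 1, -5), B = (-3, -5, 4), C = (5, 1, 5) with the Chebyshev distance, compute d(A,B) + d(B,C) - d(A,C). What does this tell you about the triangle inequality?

d(A,B) = max(2, 6, 9) = 9, d(B,C) = max(8, 6, 1) = 8, d(A,C) = max(6, 0, 10) = 10.
d(A,B) + d(B,C) - d(A,C) = 9 + 8 - 10 = 17 - 10 = 7. This is ≥ 0, so the triangle inequality holds for these points.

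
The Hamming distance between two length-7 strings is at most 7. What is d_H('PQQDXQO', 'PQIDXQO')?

Differing positions: 3. Hamming distance = 1. The maximum possible Hamming distance for length-7 strings is 7, so d_H/7 = 1/7 ≈ 0.1429.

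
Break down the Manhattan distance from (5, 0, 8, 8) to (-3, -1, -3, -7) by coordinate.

Σ|x_i - y_i| = |5 - (-3)| + |0 - (-1)| + |8 - (-3)| + |8 - (-7)| = 8 + 1 + 11 + 15 = 35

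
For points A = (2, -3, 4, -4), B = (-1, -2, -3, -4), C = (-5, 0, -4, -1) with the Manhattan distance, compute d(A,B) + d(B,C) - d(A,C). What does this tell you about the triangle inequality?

d(A,B) = 3 + 1 + 7 + 0 = 11, d(B,C) = 4 + 2 + 1 + 3 = 10, d(A,C) = 7 + 3 + 8 + 3 = 21.
d(A,B) + d(B,C) - d(A,C) = 11 + 10 - 21 = 21 - 21 = 0. This is ≥ 0, so the triangle inequality holds for these points.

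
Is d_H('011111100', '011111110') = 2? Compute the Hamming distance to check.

Differing positions: 8. Hamming distance = 1, so the claim that d_H = 2 is false.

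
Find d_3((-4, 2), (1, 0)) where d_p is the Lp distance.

(Σ|x_i - y_i|^3)^(1/3) = (|-4 - 1|^3 + |2 - 0|^3)^(1/3)
= (5^3 + 2^3)^(1/3) = (125 + 8)^(1/3) = (133)^(1/3) ≈ 5.1045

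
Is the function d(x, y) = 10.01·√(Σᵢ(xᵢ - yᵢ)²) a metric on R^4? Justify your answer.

Yes. The L2 (Euclidean) norm induces a metric on R^4, and multiplying a metric by a positive constant 10.01 > 0 preserves all four axioms: non-negativity (10.01·||x-y|| ≥ 0), identity (10.01·||x-y|| = 0 ⟺ ||x-y|| = 0 ⟺ x = y), symmetry (||x-y|| = ||y-x||), and the triangle inequality (10.01·||x-z|| ≤ 10.01·||x-y|| + 10.01·||y-z||). So d is a metric.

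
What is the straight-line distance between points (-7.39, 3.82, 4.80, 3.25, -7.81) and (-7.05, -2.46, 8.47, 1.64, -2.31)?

√(Σ(x_i - y_i)²) = √((-7.39 - (-7.05))² + (3.82 - (-2.46))² + (4.8 - 8.47)² + (3.25 - 1.64)² + (-7.81 - (-2.31))²)
= √((-0.34)² + 6.28² + (-3.67)² + 1.61² + (-5.5)²) = √(0.1156 + 39.4384 + 13.4689 + 2.5921 + 30.25) = √85.865 ≈ 9.2663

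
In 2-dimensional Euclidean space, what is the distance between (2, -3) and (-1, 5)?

√(Σ(x_i - y_i)²) = √((2 - (-1))² + (-3 - 5)²)
= √(3² + (-8)²) = √(9 + 64) = √73 ≈ 8.544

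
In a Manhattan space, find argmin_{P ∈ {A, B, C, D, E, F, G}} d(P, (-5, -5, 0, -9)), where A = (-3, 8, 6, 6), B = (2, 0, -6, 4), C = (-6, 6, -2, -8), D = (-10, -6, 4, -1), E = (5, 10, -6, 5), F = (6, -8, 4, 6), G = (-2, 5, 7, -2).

Distances: d(A) = 36, d(B) = 31, d(C) = 15, d(D) = 18, d(E) = 45, d(F) = 33, d(G) = 27. Nearest: C = (-6, 6, -2, -8) with distance 15.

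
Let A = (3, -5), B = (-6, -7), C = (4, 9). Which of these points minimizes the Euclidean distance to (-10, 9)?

Distances: d(A) ≈ 19.105, d(B) ≈ 16.4924, d(C) = 14. Nearest: C = (4, 9) with distance 14.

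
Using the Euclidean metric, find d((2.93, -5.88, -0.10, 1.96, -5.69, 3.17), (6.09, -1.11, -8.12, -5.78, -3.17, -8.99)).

√(Σ(x_i - y_i)²) = √((2.93 - 6.09)² + (-5.88 - (-1.11))² + (-0.1 - (-8.12))² + (1.96 - (-5.78))² + (-5.69 - (-3.17))² + (3.17 - (-8.99))²)
= √((-3.16)² + (-4.77)² + 8.02² + 7.74² + (-2.52)² + 12.16²) = √(9.9856 + 22.7529 + 64.3204 + 59.9076 + 6.3504 + 147.8656) = √311.1825 ≈ 17.6404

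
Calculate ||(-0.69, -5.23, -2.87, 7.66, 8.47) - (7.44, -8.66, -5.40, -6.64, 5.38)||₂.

√(Σ(x_i - y_i)²) = √((-0.69 - 7.44)² + (-5.23 - (-8.66))² + (-2.87 - (-5.4))² + (7.66 - (-6.64))² + (8.47 - 5.38)²)
= √((-8.13)² + 3.43² + 2.53² + 14.3² + 3.09²) = √(66.0969 + 11.7649 + 6.4009 + 204.49 + 9.5481) = √298.3008 ≈ 17.2714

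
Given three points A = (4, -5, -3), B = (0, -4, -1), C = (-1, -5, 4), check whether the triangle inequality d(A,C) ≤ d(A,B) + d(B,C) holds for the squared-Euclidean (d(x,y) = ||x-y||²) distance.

d(A,B) = 4² + 1² + 2² = 21, d(B,C) = 1² + 1² + 5² = 27, d(A,C) = 5² + 0² + 7² = 74.
d(A,C) = 74 > 21 + 27 = 48. Triangle inequality is VIOLATED. (Squared-Euclidean is not a metric — this is a counterexample.)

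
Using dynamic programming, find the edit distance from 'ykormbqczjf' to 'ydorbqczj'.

Let D[i][j] be the edit distance between the first i characters of 'ykormbqczjf' and the first j characters of 'ydorbqczj', with D[i][0] = i, D[0][j] = j, and D[i][j] = D[i-1][j-1] if the characters match, else 1 + min(D[i-1][j], D[i][j-1], D[i-1][j-1]). Filling the table (rows: prefixes of 'ykormbqczjf', columns: prefixes of 'ydorbqczj'):
     ε  y  d  o  r  b  q  c  z  j
  ε  0  1  2  3  4  5  6  7  8  9
  y  1  0  1  2  3  4  5  6  7  8
  k  2  1  1  2  3  4  5  6  7  8
  o  3  2  2  1  2  3  4  5  6  7
  r  4  3  3  2  1  2  3  4  5  6
  m  5  4  4  3  2  2  3  4  5  6
  b  6  5  5  4  3  2  3  4  5  6
  q  7  6  6  5  4  3  2  3  4  5
  c  8  7  7  6  5  4  3  2  3  4
  z  9  8  8  7  6  5  4  3  2  3
  j 10  9  9  8  7  6  5  4  3  2
  f 11 10 10  9  8  7  6  5  4  3
The bottom-right entry gives D[11][9] = 3, so no sequence of fewer than 3 edits works. Backtracking through the table gives one optimal edit sequence (3 edits):
  ykormbqczjf → ydormbqczjf (sub k→d @2)
  ydormbqczjf → ydorbqczjf (del m @5)
  ydorbqczjf → ydorbqczj (del f @10)
Edit distance = 3.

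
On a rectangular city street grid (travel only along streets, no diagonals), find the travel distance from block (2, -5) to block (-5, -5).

Σ|x_i - y_i| = |2 - (-5)| + |-5 - (-5)| = 7 + 0 = 7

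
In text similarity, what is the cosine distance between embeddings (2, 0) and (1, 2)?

With u = (2, 0), v = (1, 2):
u·v = 2·1 + 0·2 = 2 + 0 = 2.
|u| = √(2² + 0²) = √4, |v| = √(1² + 2²) = √5, so |u||v| = √(4·5) = √20.
cos θ = (u·v)/(|u||v|) = 2/√20 ≈ 0.4472
Cosine distance = 1 - cos θ ≈ 1 - 0.4472 = 0.5528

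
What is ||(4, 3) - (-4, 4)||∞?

max(|x_i - y_i|) = max(|4 - (-4)|, |3 - 4|) = max(8, 1) = 8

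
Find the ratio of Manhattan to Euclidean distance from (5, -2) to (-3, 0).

L1 = |5 - (-3)| + |-2 - 0| = 8 + 2 = 10
L2 = √(8² + 2²) = √68 ≈ 8.2462
L1 ≥ L2 always (equality iff movement is along one axis); L1 > L2 here.
Ratio L1/L2 = 10/√68 ≈ 1.2127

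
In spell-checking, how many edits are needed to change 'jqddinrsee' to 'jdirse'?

Let D[i][j] be the edit distance between the first i characters of 'jqddinrsee' and the first j characters of 'jdirse', with D[i][0] = i, D[0][j] = j, and D[i][j] = D[i-1][j-1] if the characters match, else 1 + min(D[i-1][j], D[i][j-1], D[i-1][j-1]). Filling the table (rows: prefixes of 'jqddinrsee', columns: prefixes of 'jdirse'):
     ε  j  d  i  r  s  e
  ε  0  1  2  3  4  5  6
  j  1  0  1  2  3  4  5
  q  2  1  1  2  3  4  5
  d  3  2  1  2  3  4  5
  d  4  3  2  2  3  4  5
  i  5  4  3  2  3  4  5
  n  6  5  4  3  3  4  5
  r  7  6  5  4  3  4  5
  s  8  7  6  5  4  3  4
  e  9  8  7  6  5  4  3
  e 10  9  8  7  6  5  4
The bottom-right entry gives D[10][6] = 4, so no sequence of fewer than 4 edits works. Backtracking through the table gives one optimal edit sequence (4 edits):
  jqddinrsee → jddinrsee (del q @2)
  jddinrsee → jdinrsee (del d @2)
  jdinrsee → jdirsee (del n @4)
  jdirsee → jdirse (del e @6)
Edit distance = 4.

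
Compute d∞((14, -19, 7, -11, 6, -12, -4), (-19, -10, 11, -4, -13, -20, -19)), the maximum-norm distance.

max(|x_i - y_i|) = max(|14 - (-19)|, |-19 - (-10)|, |7 - 11|, |-11 - (-4)|, |6 - (-13)|, |-12 - (-20)|, |-4 - (-19)|) = max(33, 9, 4, 7, 19, 8, 15) = 33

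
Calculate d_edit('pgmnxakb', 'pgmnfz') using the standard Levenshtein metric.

Let D[i][j] be the edit distance between the first i characters of 'pgmnxakb' and the first j characters of 'pgmnfz', with D[i][0] = i, D[0][j] = j, and D[i][j] = D[i-1][j-1] if the characters match, else 1 + min(D[i-1][j], D[i][j-1], D[i-1][j-1]). Filling the table (rows: prefixes of 'pgmnxakb', columns: prefixes of 'pgmnfz'):
     ε  p  g  m  n  f  z
  ε  0  1  2  3  4  5  6
  p  1  0  1  2  3  4  5
  g  2  1  0  1  2  3  4
  m  3  2  1  0  1  2  3
  n  4  3  2  1  0  1  2
  x  5  4  3  2  1  1  2
  a  6  5  4  3  2  2  2
  k  7  6  5  4  3  3  3
  b  8  7  6  5  4  4  4
The bottom-right entry gives D[8][6] = 4, so no sequence of fewer than 4 edits works. Backtracking through the table gives one optimal edit sequence (4 edits):
  pgmnxakb → pgmnakb (del x @5)
  pgmnakb → pgmnkb (del a @5)
  pgmnkb → pgmnfb (sub k→f @5)
  pgmnfb → pgmnfz (sub b→z @6)
Edit distance = 4.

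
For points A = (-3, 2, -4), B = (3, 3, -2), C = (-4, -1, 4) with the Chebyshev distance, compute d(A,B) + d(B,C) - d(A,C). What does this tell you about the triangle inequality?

d(A,B) = max(6, 1, 2) = 6, d(B,C) = max(7, 4, 6) = 7, d(A,C) = max(1, 3, 8) = 8.
d(A,B) + d(B,C) - d(A,C) = 6 + 7 - 8 = 13 - 8 = 5. This is ≥ 0, so the triangle inequality holds for these points.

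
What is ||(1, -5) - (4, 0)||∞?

max(|x_i - y_i|) = max(|1 - 4|, |-5 - 0|) = max(3, 5) = 5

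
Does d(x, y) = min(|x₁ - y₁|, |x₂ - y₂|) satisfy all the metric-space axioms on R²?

No. d fails identity of indiscernibles: take x = (2, 0) and y = (2, 1). Then d(x,y) = min(|2 - 2|, |0 - 1|) = min(0, 1) = 0, yet x ≠ y.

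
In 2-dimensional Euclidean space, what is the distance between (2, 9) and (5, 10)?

√(Σ(x_i - y_i)²) = √((2 - 5)² + (9 - 10)²)
= √((-3)² + (-1)²) = √(9 + 1) = √10 ≈ 3.1623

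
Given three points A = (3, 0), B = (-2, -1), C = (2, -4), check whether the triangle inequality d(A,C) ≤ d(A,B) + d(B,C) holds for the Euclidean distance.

d(A,B) = √(5² + 1²) = √26 ≈ 5.099, d(B,C) = √(4² + 3²) = √25 = 5, d(A,C) = √(1² + 4²) = √17 ≈ 4.1231.
d(A,C) ≈ 4.1231 ≤ 5.099 + 5 = 10.099. Triangle inequality is satisfied.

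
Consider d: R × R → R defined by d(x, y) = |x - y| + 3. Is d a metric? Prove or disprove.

No. d fails identity of indiscernibles (specifically d(x,x) = 0): d(-2, -2) = |-2 - (-2)| + 3 = 0 + 3 = 3 ≠ 0.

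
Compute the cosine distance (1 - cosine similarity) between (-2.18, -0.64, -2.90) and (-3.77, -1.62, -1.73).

With u = (-2.18, -0.64, -2.90), v = (-3.77, -1.62, -1.73):
u·v = (-2.18)·(-3.77) + (-0.64)·(-1.62) + (-2.9)·(-1.73) = 8.2186 + 1.0368 + 5.017 = 14.2724.
|u| = √((-2.18)² + (-0.64)² + (-2.9)²) = √(4.7524 + 0.4096 + 8.41) = √13.572, |v| = √((-3.77)² + (-1.62)² + (-1.73)²) = √(14.2129 + 2.6244 + 2.9929) = √19.8302.
cos θ = (u·v)/(|u||v|) = 14.2724/(√13.572·√19.8302) ≈ 0.87
Cosine distance = 1 - cos θ ≈ 1 - 0.87 = 0.13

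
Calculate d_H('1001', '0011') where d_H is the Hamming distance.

Differing positions: 1, 3. Hamming distance = 2.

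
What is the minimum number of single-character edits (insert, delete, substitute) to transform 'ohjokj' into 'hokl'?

Let D[i][j] be the edit distance between the first i characters of 'ohjokj' and the first j characters of 'hokl', with D[i][0] = i, D[0][j] = j, and D[i][j] = D[i-1][j-1] if the characters match, else 1 + min(D[i-1][j], D[i][j-1], D[i-1][j-1]). Filling the table (rows: prefixes of 'ohjokj', columns: prefixes of 'hokl'):
     ε  h  o  k  l
  ε  0  1  2  3  4
  o  1  1  1  2  3
  h  2  1  2  2  3
  j  3  2  2  3  3
  o  4  3  2  3  4
  k  5  4  3  2  3
  j  6  5  4  3  3
The bottom-right entry gives D[6][4] = 3, so no sequence of fewer than 3 edits works. Backtracking through the table gives one optimal edit sequence (3 edits):
  ohjokj → hjokj (del o @1)
  hjokj → hokj (del j @2)
  hokj → hokl (sub j→l @4)
Edit distance = 3.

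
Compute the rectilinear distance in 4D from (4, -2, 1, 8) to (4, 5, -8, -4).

Σ|x_i - y_i| = |4 - 4| + |-2 - 5| + |1 - (-8)| + |8 - (-4)| = 0 + 7 + 9 + 12 = 28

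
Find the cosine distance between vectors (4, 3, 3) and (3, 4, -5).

With u = (4, 3, 3), v = (3, 4, -5):
u·v = 4·3 + 3·4 + 3·(-5) = 12 + 12 + (-15) = 9.
|u| = √(4² + 3² + 3²) = √34, |v| = √(3² + 4² + (-5)²) = √50, so |u||v| = √(34·50) = √1700.
cos θ = (u·v)/(|u||v|) = 9/√1700 ≈ 0.2183
Cosine distance = 1 - cos θ ≈ 1 - 0.2183 = 0.7817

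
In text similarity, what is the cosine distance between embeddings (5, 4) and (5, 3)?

With u = (5, 4), v = (5, 3):
u·v = 5·5 + 4·3 = 25 + 12 = 37.
|u| = √(5² + 4²) = √41, |v| = √(5² + 3²) = √34, so |u||v| = √(41·34) = √1394.
cos θ = (u·v)/(|u||v|) = 37/√1394 ≈ 0.991
Cosine distance = 1 - cos θ ≈ 1 - 0.991 = 0.009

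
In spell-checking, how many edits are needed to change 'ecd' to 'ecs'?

Let D[i][j] be the edit distance between the first i characters of 'ecd' and the first j characters of 'ecs', with D[i][0] = i, D[0][j] = j, and D[i][j] = D[i-1][j-1] if the characters match, else 1 + min(D[i-1][j], D[i][j-1], D[i-1][j-1]). Filling the table (rows: prefixes of 'ecd', columns: prefixes of 'ecs'):
     ε  e  c  s
  ε  0  1  2  3
  e  1  0  1  2
  c  2  1  0  1
  d  3  2  1  1
The bottom-right entry gives D[3][3] = 1, so no sequence of fewer than 1 edit works. Backtracking through the table gives one optimal edit sequence (1 edit):
  ecd → ecs (sub d→s @3)
Edit distance = 1.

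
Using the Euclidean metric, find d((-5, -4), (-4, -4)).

√(Σ(x_i - y_i)²) = √((-5 - (-4))² + (-4 - (-4))²)
= √((-1)² + 0²) = √(1 + 0) = √1 = 1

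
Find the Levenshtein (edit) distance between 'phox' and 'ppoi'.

Let D[i][j] be the edit distance between the first i characters of 'phox' and the first j characters of 'ppoi', with D[i][0] = i, D[0][j] = j, and D[i][j] = D[i-1][j-1] if the characters match, else 1 + min(D[i-1][j], D[i][j-1], D[i-1][j-1]). Filling the table (rows: prefixes of 'phox', columns: prefixes of 'ppoi'):
     ε  p  p  o  i
  ε  0  1  2  3  4
  p  1  0  1  2  3
  h  2  1  1  2  3
  o  3  2  2  1  2
  x  4  3  3  2  2
The bottom-right entry gives D[4][4] = 2, so no sequence of fewer than 2 edits works. Backtracking through the table gives one optimal edit sequence (2 edits):
  phox → ppox (sub h→p @2)
  ppox → ppoi (sub x→i @4)
Edit distance = 2.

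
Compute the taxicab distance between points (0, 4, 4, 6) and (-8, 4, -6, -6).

Σ|x_i - y_i| = |0 - (-8)| + |4 - 4| + |4 - (-6)| + |6 - (-6)| = 8 + 0 + 10 + 12 = 30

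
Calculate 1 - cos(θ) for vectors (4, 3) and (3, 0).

With u = (4, 3), v = (3, 0):
u·v = 4·3 + 3·0 = 12 + 0 = 12.
|u| = √(4² + 3²) = √25, |v| = √(3² + 0²) = √9, so |u||v| = √(25·9) = √225 = 15.
cos θ = (u·v)/(|u||v|) = 12/15 = 0.8
Cosine distance = 1 - cos θ = 1 - 0.8 = 0.2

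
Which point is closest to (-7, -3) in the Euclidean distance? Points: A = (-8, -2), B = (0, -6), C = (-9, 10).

Distances: d(A) ≈ 1.4142, d(B) ≈ 7.6158, d(C) ≈ 13.1529. Nearest: A = (-8, -2) with distance 1.4142.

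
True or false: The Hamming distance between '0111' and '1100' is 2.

Differing positions: 1, 3, 4. Hamming distance = 3, so the claim that d_H = 2 is false.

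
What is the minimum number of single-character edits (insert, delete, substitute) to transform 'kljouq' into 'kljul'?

Let D[i][j] be the edit distance between the first i characters of 'kljouq' and the first j characters of 'kljul', with D[i][0] = i, D[0][j] = j, and D[i][j] = D[i-1][j-1] if the characters match, else 1 + min(D[i-1][j], D[i][j-1], D[i-1][j-1]). Filling the table (rows: prefixes of 'kljouq', columns: prefixes of 'kljul'):
     ε  k  l  j  u  l
  ε  0  1  2  3  4  5
  k  1  0  1  2  3  4
  l  2  1  0  1  2  3
  j  3  2  1  0  1  2
  o  4  3  2  1  1  2
  u  5  4  3  2  1  2
  q  6  5  4  3  2  2
The bottom-right entry gives D[6][5] = 2, so no sequence of fewer than 2 edits works. Backtracking through the table gives one optimal edit sequence (2 edits):
  kljouq → kljuq (del o @4)
  kljuq → kljul (sub q→l @5)
Edit distance = 2.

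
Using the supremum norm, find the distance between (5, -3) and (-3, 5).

max(|x_i - y_i|) = max(|5 - (-3)|, |-3 - 5|) = max(8, 8) = 8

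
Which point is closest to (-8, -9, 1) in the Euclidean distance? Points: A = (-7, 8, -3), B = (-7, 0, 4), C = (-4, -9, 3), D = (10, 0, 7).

Distances: d(A) ≈ 17.4929, d(B) ≈ 9.5394, d(C) ≈ 4.4721, d(D) = 21. Nearest: C = (-4, -9, 3) with distance 4.4721.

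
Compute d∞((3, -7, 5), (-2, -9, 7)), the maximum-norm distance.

max(|x_i - y_i|) = max(|3 - (-2)|, |-7 - (-9)|, |5 - 7|) = max(5, 2, 2) = 5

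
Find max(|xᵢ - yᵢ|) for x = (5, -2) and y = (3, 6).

max(|x_i - y_i|) = max(|5 - 3|, |-2 - 6|) = max(2, 8) = 8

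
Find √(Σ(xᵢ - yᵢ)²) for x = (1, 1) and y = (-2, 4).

√(Σ(x_i - y_i)²) = √((1 - (-2))² + (1 - 4)²)
= √(3² + (-3)²) = √(9 + 9) = √18 ≈ 4.2426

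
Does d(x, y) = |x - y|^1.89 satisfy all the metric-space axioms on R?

No. d(x,y) = |x-y|^1.89 fails the triangle inequality since p = 1.89 > 1. Counterexample: x = -2, y = 10, z = 14. d(x,z) = |-2 - 14|^1.89 = 16^1.89 ≈ 188.7065, but d(x,y) + d(y,z) = 12^1.89 + 4^1.89 ≈ 109.5601 + 13.737 = 123.2971. Since 188.7065 > 123.2971, the triangle inequality is violated.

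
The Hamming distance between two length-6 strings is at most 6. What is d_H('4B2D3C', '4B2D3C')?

Differing positions: none. Hamming distance = 0. The maximum possible Hamming distance for length-6 strings is 6, so d_H/6 = 0/6 = 0.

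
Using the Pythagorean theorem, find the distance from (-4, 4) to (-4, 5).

√(Σ(x_i - y_i)²) = √((-4 - (-4))² + (4 - 5)²)
= √(0² + (-1)²) = √(0 + 1) = √1 = 1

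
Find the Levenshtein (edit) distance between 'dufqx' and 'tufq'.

Let D[i][j] be the edit distance between the first i characters of 'dufqx' and the first j characters of 'tufq', with D[i][0] = i, D[0][j] = j, and D[i][j] = D[i-1][j-1] if the characters match, else 1 + min(D[i-1][j], D[i][j-1], D[i-1][j-1]). Filling the table (rows: prefixes of 'dufqx', columns: prefixes of 'tufq'):
     ε  t  u  f  q
  ε  0  1  2  3  4
  d  1  1  2  3  4
  u  2  2  1  2  3
  f  3  3  2  1  2
  q  4  4  3  2  1
  x  5  5  4  3  2
The bottom-right entry gives D[5][4] = 2, so no sequence of fewer than 2 edits works. Backtracking through the table gives one optimal edit sequence (2 edits):
  dufqx → tufqx (sub d→t @1)
  tufqx → tufq (del x @5)
Edit distance = 2.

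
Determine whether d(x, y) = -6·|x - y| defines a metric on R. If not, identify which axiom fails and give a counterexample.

No. With c = -6 < 0, d fails non-negativity: d(6, 15) = -6·|6 - 15| = -6·9 = -54 < 0.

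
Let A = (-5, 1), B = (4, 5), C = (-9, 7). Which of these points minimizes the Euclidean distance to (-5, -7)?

Distances: d(A) = 8, d(B) = 15, d(C) ≈ 14.5602. Nearest: A = (-5, 1) with distance 8.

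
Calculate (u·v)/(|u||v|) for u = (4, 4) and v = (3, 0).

With u = (4, 4), v = (3, 0):
u·v = 4·3 + 4·0 = 12 + 0 = 12.
|u| = √(4² + 4²) = √32, |v| = √(3² + 0²) = √9, so |u||v| = √(32·9) = √288.
cos θ = (u·v)/(|u||v|) = 12/√288 ≈ 0.7071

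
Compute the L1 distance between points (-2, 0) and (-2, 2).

Σ|x_i - y_i| = |-2 - (-2)| + |0 - 2| = 0 + 2 = 2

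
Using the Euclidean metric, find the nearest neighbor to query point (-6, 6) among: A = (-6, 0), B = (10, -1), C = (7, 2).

Distances: d(A) = 6, d(B) ≈ 17.4642, d(C) ≈ 13.6015. Nearest: A = (-6, 0) with distance 6.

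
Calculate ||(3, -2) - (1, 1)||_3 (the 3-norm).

(Σ|x_i - y_i|^3)^(1/3) = (|3 - 1|^3 + |-2 - 1|^3)^(1/3)
= (2^3 + 3^3)^(1/3) = (8 + 27)^(1/3) = (35)^(1/3) ≈ 3.2711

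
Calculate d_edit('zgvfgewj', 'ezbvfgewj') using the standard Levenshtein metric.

Let D[i][j] be the edit distance between the first i characters of 'zgvfgewj' and the first j characters of 'ezbvfgewj', with D[i][0] = i, D[0][j] = j, and D[i][j] = D[i-1][j-1] if the characters match, else 1 + min(D[i-1][j], D[i][j-1], D[i-1][j-1]). Filling the table (rows: prefixes of 'zgvfgewj', columns: prefixes of 'ezbvfgewj'):
     ε  e  z  b  v  f  g  e  w  j
  ε  0  1  2  3  4  5  6  7  8  9
  z  1  1  1  2  3  4  5  6  7  8
  g  2  2  2  2  3  4  4  5  6  7
  v  3  3  3  3  2  3  4  5  6  7
  f  4  4  4  4  3  2  3  4  5  6
  g  5  5  5  5  4  3  2  3  4  5
  e  6  5  6  6  5  4  3  2  3  4
  w  7  6  6  7  6  5  4  3  2  3
  j  8  7  7  7  7  6  5  4  3  2
The bottom-right entry gives D[8][9] = 2, so no sequence of fewer than 2 edits works. Backtracking through the table gives one optimal edit sequence (2 edits):
  zgvfgewj → ezgvfgewj (ins e @1)
  ezgvfgewj → ezbvfgewj (sub g→b @3)
Edit distance = 2.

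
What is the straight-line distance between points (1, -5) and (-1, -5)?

√(Σ(x_i - y_i)²) = √((1 - (-1))² + (-5 - (-5))²)
= √(2² + 0²) = √(4 + 0) = √4 = 2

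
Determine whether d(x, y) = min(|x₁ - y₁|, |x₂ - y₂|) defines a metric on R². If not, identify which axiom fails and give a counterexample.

No. d fails identity of indiscernibles: take x = (3, 0) and y = (3, 9). Then d(x,y) = min(|3 - 3|, |0 - 9|) = min(0, 9) = 0, yet x ≠ y.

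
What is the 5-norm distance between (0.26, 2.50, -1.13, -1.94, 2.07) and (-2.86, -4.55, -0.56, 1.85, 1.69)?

(Σ|x_i - y_i|^5)^(1/5) = (|0.26 - (-2.86)|^5 + |2.5 - (-4.55)|^5 + |-1.13 - (-0.56)|^5 + |-1.94 - 1.85|^5 + |2.07 - 1.69|^5)^(1/5)
= (3.12^5 + 7.05^5 + 0.57^5 + 3.79^5 + 0.38^5)^(1/5) ≈ (295.6467 + 17415.8865 + 0.0602 + 781.9807 + 0.0079)^(1/5) = (18493.582)^(1/5) ≈ 7.1352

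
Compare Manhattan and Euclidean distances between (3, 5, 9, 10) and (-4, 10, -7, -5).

L1 = |3 - (-4)| + |5 - 10| + |9 - (-7)| + |10 - (-5)| = 7 + 5 + 16 + 15 = 43
L2 = √(7² + 5² + 16² + 15²) = √555 ≈ 23.5584
L1 ≥ L2 always (equality iff movement is along one axis); L1 > L2 here.
Ratio L1/L2 = 43/√555 ≈ 1.8252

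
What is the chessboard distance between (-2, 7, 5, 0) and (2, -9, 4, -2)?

max(|x_i - y_i|) = max(|-2 - 2|, |7 - (-9)|, |5 - 4|, |0 - (-2)|) = max(4, 16, 1, 2) = 16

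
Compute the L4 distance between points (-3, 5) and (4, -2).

(Σ|x_i - y_i|^4)^(1/4) = (|-3 - 4|^4 + |5 - (-2)|^4)^(1/4)
= (7^4 + 7^4)^(1/4) = (2401 + 2401)^(1/4) = (4802)^(1/4) ≈ 8.3244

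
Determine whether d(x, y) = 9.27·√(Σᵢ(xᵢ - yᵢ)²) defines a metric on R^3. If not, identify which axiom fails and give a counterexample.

Yes. The L2 (Euclidean) norm induces a metric on R^3, and multiplying a metric by a positive constant 9.27 > 0 preserves all four axioms: non-negativity (9.27·||x-y|| ≥ 0), identity (9.27·||x-y|| = 0 ⟺ ||x-y|| = 0 ⟺ x = y), symmetry (||x-y|| = ||y-x||), and the triangle inequality (9.27·||x-z|| ≤ 9.27·||x-y|| + 9.27·||y-z||). So d is a metric.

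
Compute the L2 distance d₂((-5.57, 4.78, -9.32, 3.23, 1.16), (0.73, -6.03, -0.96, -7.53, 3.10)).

√(Σ(x_i - y_i)²) = √((-5.57 - 0.73)² + (4.78 - (-6.03))² + (-9.32 - (-0.96))² + (3.23 - (-7.53))² + (1.16 - 3.1)²)
= √((-6.3)² + 10.81² + (-8.36)² + 10.76² + (-1.94)²) = √(39.69 + 116.8561 + 69.8896 + 115.7776 + 3.7636) = √345.9769 ≈ 18.6005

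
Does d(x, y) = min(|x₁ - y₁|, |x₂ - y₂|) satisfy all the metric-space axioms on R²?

No. d fails identity of indiscernibles: take x = (4, 0) and y = (4, 8). Then d(x,y) = min(|4 - 4|, |0 - 8|) = min(0, 8) = 0, yet x ≠ y.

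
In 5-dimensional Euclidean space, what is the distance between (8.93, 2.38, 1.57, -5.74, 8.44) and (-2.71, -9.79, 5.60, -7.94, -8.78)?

√(Σ(x_i - y_i)²) = √((8.93 - (-2.71))² + (2.38 - (-9.79))² + (1.57 - 5.6)² + (-5.74 - (-7.94))² + (8.44 - (-8.78))²)
= √(11.64² + 12.17² + (-4.03)² + 2.2² + 17.22²) = √(135.4896 + 148.1089 + 16.2409 + 4.84 + 296.5284) = √601.2078 ≈ 24.5195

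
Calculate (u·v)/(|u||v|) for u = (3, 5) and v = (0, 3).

With u = (3, 5), v = (0, 3):
u·v = 3·0 + 5·3 = 0 + 15 = 15.
|u| = √(3² + 5²) = √34, |v| = √(0² + 3²) = √9, so |u||v| = √(34·9) = √306.
cos θ = (u·v)/(|u||v|) = 15/√306 ≈ 0.8575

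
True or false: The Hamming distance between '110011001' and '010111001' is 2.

Differing positions: 1, 4. Hamming distance = 2, so the claim is true.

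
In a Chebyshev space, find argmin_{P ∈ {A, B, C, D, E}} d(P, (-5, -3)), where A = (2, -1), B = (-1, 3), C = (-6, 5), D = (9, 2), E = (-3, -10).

Distances: d(A) = 7, d(B) = 6, d(C) = 8, d(D) = 14, d(E) = 7. Nearest: B = (-1, 3) with distance 6.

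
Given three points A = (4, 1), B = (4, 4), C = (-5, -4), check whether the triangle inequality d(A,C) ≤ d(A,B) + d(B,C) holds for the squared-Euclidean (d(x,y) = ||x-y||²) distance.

d(A,B) = 0² + 3² = 9, d(B,C) = 9² + 8² = 145, d(A,C) = 9² + 5² = 106.
d(A,C) = 106 ≤ 9 + 145 = 154. Triangle inequality is satisfied.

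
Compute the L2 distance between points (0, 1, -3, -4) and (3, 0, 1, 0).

(Σ|x_i - y_i|^2)^(1/2) = (|0 - 3|^2 + |1 - 0|^2 + |-3 - 1|^2 + |-4 - 0|^2)^(1/2)
= (3^2 + 1^2 + 4^2 + 4^2)^(1/2) = (9 + 1 + 16 + 16)^(1/2) = (42)^(1/2) ≈ 6.4807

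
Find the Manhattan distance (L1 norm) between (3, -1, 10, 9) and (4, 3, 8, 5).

Σ|x_i - y_i| = |3 - 4| + |-1 - 3| + |10 - 8| + |9 - 5| = 1 + 4 + 2 + 4 = 11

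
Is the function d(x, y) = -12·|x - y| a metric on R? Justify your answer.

No. With c = -12 < 0, d fails non-negativity: d(6, 13) = -12·|6 - 13| = -12·7 = -84 < 0.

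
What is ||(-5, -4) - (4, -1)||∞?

max(|x_i - y_i|) = max(|-5 - 4|, |-4 - (-1)|) = max(9, 3) = 9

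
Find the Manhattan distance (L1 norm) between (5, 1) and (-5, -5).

Σ|x_i - y_i| = |5 - (-5)| + |1 - (-5)| = 10 + 6 = 16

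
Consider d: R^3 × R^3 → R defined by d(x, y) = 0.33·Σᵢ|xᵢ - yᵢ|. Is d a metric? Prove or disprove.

Yes. The L1 (Manhattan) norm induces a metric on R^3, and multiplying a metric by a positive constant 0.33 > 0 preserves all four axioms: non-negativity (0.33·||x-y|| ≥ 0), identity (0.33·||x-y|| = 0 ⟺ ||x-y|| = 0 ⟺ x = y), symmetry (||x-y|| = ||y-x||), and the triangle inequality (0.33·||x-z|| ≤ 0.33·||x-y|| + 0.33·||y-z||). So d is a metric.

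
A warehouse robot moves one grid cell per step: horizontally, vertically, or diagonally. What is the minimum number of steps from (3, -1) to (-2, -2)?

max(|x_i - y_i|) = max(|3 - (-2)|, |-1 - (-2)|) = max(5, 1) = 5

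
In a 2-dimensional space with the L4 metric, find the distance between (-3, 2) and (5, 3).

(Σ|x_i - y_i|^4)^(1/4) = (|-3 - 5|^4 + |2 - 3|^4)^(1/4)
= (8^4 + 1^4)^(1/4) = (4096 + 1)^(1/4) = (4097)^(1/4) ≈ 8.0005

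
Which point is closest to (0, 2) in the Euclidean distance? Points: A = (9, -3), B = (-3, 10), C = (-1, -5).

Distances: d(A) ≈ 10.2956, d(B) ≈ 8.544, d(C) ≈ 7.0711. Nearest: C = (-1, -5) with distance 7.0711.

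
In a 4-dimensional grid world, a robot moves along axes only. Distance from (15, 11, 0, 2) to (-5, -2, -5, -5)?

Σ|x_i - y_i| = |15 - (-5)| + |11 - (-2)| + |0 - (-5)| + |2 - (-5)| = 20 + 13 + 5 + 7 = 45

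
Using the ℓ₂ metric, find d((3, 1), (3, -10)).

√(Σ(x_i - y_i)²) = √((3 - 3)² + (1 - (-10))²)
= √(0² + 11²) = √(0 + 121) = √121 = 11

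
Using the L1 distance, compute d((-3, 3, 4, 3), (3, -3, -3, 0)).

Σ|x_i - y_i| = |-3 - 3| + |3 - (-3)| + |4 - (-3)| + |3 - 0| = 6 + 6 + 7 + 3 = 22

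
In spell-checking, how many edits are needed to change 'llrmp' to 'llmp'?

Let D[i][j] be the edit distance between the first i characters of 'llrmp' and the first j characters of 'llmp', with D[i][0] = i, D[0][j] = j, and D[i][j] = D[i-1][j-1] if the characters match, else 1 + min(D[i-1][j], D[i][j-1], D[i-1][j-1]). Filling the table (rows: prefixes of 'llrmp', columns: prefixes of 'llmp'):
     ε  l  l  m  p
  ε  0  1  2  3  4
  l  1  0  1  2  3
  l  2  1  0  1  2
  r  3  2  1  1  2
  m  4  3  2  1  2
  p  5  4  3  2  1
The bottom-right entry gives D[5][4] = 1, so no sequence of fewer than 1 edit works. Backtracking through the table gives one optimal edit sequence (1 edit):
  llrmp → llmp (del r @3)
Edit distance = 1.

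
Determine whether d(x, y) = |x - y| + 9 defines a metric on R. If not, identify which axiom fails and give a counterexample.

No. d fails identity of indiscernibles (specifically d(x,x) = 0): d(3, 3) = |3 - 3| + 9 = 0 + 9 = 9 ≠ 0.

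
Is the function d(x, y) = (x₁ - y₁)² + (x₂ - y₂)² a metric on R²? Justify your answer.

No. The squared Euclidean distance fails the triangle inequality. Counterexample: x = (0, 0), y = (5, 4), z = (10, 8). d(x,z) = 10² + 8² = 164, but d(x,y) + d(y,z) = (5² + 4²) + (5² + 4²) = 41 + 41 = 82. Since 164 > 82, the triangle inequality is violated. (Note: √d, the ordinary Euclidean distance, IS a metric.)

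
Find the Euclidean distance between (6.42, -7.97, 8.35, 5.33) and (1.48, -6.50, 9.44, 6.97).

√(Σ(x_i - y_i)²) = √((6.42 - 1.48)² + (-7.97 - (-6.5))² + (8.35 - 9.44)² + (5.33 - 6.97)²)
= √(4.94² + (-1.47)² + (-1.09)² + (-1.64)²) = √(24.4036 + 2.1609 + 1.1881 + 2.6896) = √30.4422 ≈ 5.5174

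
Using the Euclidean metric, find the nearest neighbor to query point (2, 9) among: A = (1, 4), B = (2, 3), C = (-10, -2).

Distances: d(A) ≈ 5.099, d(B) = 6, d(C) ≈ 16.2788. Nearest: A = (1, 4) with distance 5.099.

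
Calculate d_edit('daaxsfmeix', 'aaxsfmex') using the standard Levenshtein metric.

Let D[i][j] be the edit distance between the first i characters of 'daaxsfmeix' and the first j characters of 'aaxsfmex', with D[i][0] = i, D[0][j] = j, and D[i][j] = D[i-1][j-1] if the characters match, else 1 + min(D[i-1][j], D[i][j-1], D[i-1][j-1]). Filling the table (rows: prefixes of 'daaxsfmeix', columns: prefixes of 'aaxsfmex'):
     ε  a  a  x  s  f  m  e  x
  ε  0  1  2  3  4  5  6  7  8
  d  1  1  2  3  4  5  6  7  8
  a  2  1  1  2  3  4  5  6  7
  a  3  2  1  2  3  4  5  6  7
  x  4  3  2  1  2  3  4  5  6
  s  5  4  3  2  1  2  3  4  5
  f  6  5  4  3  2  1  2  3  4
  m  7  6  5  4  3  2  1  2  3
  e  8  7  6  5  4  3  2  1  2
  i  9  8  7  6  5  4  3  2  2
  x 10  9  8  7  6  5  4  3  2
The bottom-right entry gives D[10][8] = 2, so no sequence of fewer than 2 edits works. Backtracking through the table gives one optimal edit sequence (2 edits):
  daaxsfmeix → aaxsfmeix (del d @1)
  aaxsfmeix → aaxsfmex (del i @8)
Edit distance = 2.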